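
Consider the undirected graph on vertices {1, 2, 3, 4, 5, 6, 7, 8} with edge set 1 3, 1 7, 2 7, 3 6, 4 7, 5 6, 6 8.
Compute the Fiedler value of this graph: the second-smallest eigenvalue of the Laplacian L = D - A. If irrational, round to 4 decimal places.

Reading degrees in the order [1, 2, 3, 4, 5, 6, 7, 8] gives [2, 1, 2, 1, 1, 3, 3, 1]; set D = diag(2, 1, 2, 1, 1, 3, 3, 1) and form L = D - A. The sorted Laplacian eigenvalues are [0, 0.1864, 1, 1, 1, 2.4707, 4, 4.3429]; the algebraic connectivity is the second entry, 0.1864. By the matrix-tree theorem the graph has (1/8) * product of the nonzero eigenvalues = 1 spanning tree.

0.1864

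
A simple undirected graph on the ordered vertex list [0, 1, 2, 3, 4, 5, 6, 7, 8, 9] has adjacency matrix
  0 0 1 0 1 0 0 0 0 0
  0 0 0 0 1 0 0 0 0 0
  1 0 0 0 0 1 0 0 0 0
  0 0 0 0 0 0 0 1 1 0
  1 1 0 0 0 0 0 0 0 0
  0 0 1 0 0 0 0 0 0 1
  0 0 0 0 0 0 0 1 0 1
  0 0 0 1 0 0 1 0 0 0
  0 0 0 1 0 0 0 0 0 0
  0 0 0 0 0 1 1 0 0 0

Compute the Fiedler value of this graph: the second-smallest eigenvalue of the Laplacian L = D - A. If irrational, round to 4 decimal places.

0.0979

Reading degrees in the order [0, 1, 2, 3, 4, 5, 6, 7, 8, 9] gives [2, 1, 2, 2, 2, 2, 2, 2, 1, 2]; set D = diag(2, 1, 2, 2, 2, 2, 2, 2, 1, 2) and form L = D - A. The smallest Laplacian eigenvalue is always 0. The next one, lambda_2 = 0.0979, measures how hard the graph is to disconnect: larger values mean better connectivity. The eigenvalues sum to 18, which equals trace(L) = 2|E|.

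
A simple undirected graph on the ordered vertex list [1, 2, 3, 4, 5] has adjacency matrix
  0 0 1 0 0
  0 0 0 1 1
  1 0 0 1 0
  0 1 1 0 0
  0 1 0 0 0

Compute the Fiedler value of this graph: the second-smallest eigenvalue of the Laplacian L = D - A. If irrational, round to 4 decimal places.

With the vertex order [1, 2, 3, 4, 5], the degrees are [1, 2, 2, 2, 1], giving D = diag(1, 2, 2, 2, 1) and L = D - A. Computing the eigenvalues of L and sorting gives [0, 0.3820, 1.3820, 2.6180, 3.6180]. The Fiedler value lambda_2 = 0.3820 is strictly positive, so the graph is connected. There is one zero in the spectrum, matching the 1 component.

0.3820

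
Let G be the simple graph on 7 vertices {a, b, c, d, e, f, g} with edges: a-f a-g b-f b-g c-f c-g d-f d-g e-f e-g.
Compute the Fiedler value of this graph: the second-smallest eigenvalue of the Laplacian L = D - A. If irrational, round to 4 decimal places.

Each diagonal entry of L is the vertex degree and each off-diagonal entry is -1 where an edge is present, 0 otherwise; in the order [a, b, c, d, e, f, g] the diagonal is [2, 2, 2, 2, 2, 5, 5]. The sorted Laplacian eigenvalues are [0, 2, 2, 2, 2, 5, 7]; the algebraic connectivity is the second entry, 2. The largest eigenvalue, 7, is at most the vertex count 7.

2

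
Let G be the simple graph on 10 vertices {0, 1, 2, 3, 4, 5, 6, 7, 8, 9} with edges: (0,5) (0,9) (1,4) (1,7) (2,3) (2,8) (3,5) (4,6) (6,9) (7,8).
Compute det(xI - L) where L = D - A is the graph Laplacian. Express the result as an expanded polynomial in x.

Reading degrees in the order [0, 1, 2, 3, 4, 5, 6, 7, 8, 9] gives [2, 2, 2, 2, 2, 2, 2, 2, 2, 2]; set D = diag(2, 2, 2, 2, 2, 2, 2, 2, 2, 2) and form L = D - A. Computing det(xI - L) by cofactor expansion (or equivalently via sum-over-permutations) gives x^10 - 20x^9 + 170x^8 - 800x^7 + 2275x^6 - 4004x^5 + 4290x^4 - 2640x^3 + 825x^2 - 100x. The constant term is 0 because L is singular (the all-ones vector lies in its kernel). The largest eigenvalue, 4, is at most the vertex count 10.

x^10 - 20x^9 + 170x^8 - 800x^7 + 2275x^6 - 4004x^5 + 4290x^4 - 2640x^3 + 825x^2 - 100x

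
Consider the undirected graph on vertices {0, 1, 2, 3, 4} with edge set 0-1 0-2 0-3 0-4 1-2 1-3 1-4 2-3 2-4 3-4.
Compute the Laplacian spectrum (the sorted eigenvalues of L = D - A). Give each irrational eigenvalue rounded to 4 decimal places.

Reading degrees in the order [0, 1, 2, 3, 4] gives [4, 4, 4, 4, 4]; set D = diag(4, 4, 4, 4, 4) and form L = D - A. L is symmetric positive semidefinite, so every eigenvalue is real and nonnegative. The largest eigenvalue, 5, is at most the vertex count 5. There is one zero in the spectrum, matching the 1 component.

[0, 5, 5, 5, 5]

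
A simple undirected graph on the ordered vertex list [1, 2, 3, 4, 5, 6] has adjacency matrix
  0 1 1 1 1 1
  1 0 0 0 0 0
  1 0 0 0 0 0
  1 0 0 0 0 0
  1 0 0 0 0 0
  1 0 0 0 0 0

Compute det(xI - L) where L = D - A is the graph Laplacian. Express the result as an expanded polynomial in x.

x^6 - 10x^5 + 30x^4 - 40x^3 + 25x^2 - 6x

With the vertex order [1, 2, 3, 4, 5, 6], the degrees are [5, 1, 1, 1, 1, 1], giving D = diag(5, 1, 1, 1, 1, 1) and L = D - A. The eigenvalues of L are [0, 1, 1, 1, 1, 6]; the characteristic polynomial is the product of (x - lambda_i), which multiplies out to x^6 - 10x^5 + 30x^4 - 40x^3 + 25x^2 - 6x. Since p(0) = det(-L) = 0, x divides p(x). The eigenvalues sum to 10, which equals trace(L) = 2|E|.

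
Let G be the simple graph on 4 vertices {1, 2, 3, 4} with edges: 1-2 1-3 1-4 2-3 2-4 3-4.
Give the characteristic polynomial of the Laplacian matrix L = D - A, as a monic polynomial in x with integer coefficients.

With the vertex order [1, 2, 3, 4], the degrees are [3, 3, 3, 3], giving D = diag(3, 3, 3, 3) and L = D - A. Computing det(xI - L) by cofactor expansion (or equivalently via sum-over-permutations) gives x^4 - 12x^3 + 48x^2 - 64x. The constant term is 0 because L is singular (the all-ones vector lies in its kernel). By the matrix-tree theorem the graph has (1/4) * product of the nonzero eigenvalues = 16 spanning trees.

x^4 - 12x^3 + 48x^2 - 64x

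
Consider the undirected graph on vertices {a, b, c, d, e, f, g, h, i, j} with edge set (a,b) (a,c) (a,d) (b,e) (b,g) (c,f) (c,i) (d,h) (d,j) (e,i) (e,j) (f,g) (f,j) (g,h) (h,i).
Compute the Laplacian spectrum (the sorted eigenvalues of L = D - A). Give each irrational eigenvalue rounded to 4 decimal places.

Reading degrees in the order [a, b, c, d, e, f, g, h, i, j] gives [3, 3, 3, 3, 3, 3, 3, 3, 3, 3]; set D = diag(3, 3, 3, 3, 3, 3, 3, 3, 3, 3) and form L = D - A. Since every row of L sums to 0, the all-ones vector is in the kernel and 0 is an eigenvalue.

[0, 2, 2, 2, 2, 2, 5, 5, 5, 5]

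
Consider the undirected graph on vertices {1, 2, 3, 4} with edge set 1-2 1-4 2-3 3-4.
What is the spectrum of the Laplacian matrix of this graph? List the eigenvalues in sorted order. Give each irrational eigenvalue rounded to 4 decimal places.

With the vertex order [1, 2, 3, 4], the degrees are [2, 2, 2, 2], giving D = diag(2, 2, 2, 2) and L = D - A. The multiplicity of 0 as a Laplacian eigenvalue equals the number of connected components. By the matrix-tree theorem the graph has (1/4) * product of the nonzero eigenvalues = 4 spanning trees. The largest eigenvalue, 4, is at most the vertex count 4.

[0, 2, 2, 4]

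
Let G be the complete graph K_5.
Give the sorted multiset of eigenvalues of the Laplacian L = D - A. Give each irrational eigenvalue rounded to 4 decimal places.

[0, 5, 5, 5, 5]

The graph has 5 vertices and degree multiset [4, 4, 4, 4, 4]; D is the diagonal matrix of degrees and L = D - A. L is symmetric positive semidefinite, so every eigenvalue is real and nonnegative. The single zero eigenvalue shows the graph is connected. There is one zero in the spectrum, matching the 1 component. The eigenvalues sum to 20, which equals trace(L) = 2|E|.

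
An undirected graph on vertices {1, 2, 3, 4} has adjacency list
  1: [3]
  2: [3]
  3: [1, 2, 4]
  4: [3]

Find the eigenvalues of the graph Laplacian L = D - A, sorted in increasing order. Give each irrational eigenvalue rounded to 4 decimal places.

[0, 1, 1, 4]

With the vertex order [1, 2, 3, 4], the degrees are [1, 1, 3, 1], giving D = diag(1, 1, 3, 1) and L = D - A. Diagonalising L (or applying a numerical eigensolver to the 4x4 matrix) gives the spectrum above. By the matrix-tree theorem the graph has (1/4) * product of the nonzero eigenvalues = 1 spanning tree. The largest eigenvalue, 4, is at most the vertex count 4.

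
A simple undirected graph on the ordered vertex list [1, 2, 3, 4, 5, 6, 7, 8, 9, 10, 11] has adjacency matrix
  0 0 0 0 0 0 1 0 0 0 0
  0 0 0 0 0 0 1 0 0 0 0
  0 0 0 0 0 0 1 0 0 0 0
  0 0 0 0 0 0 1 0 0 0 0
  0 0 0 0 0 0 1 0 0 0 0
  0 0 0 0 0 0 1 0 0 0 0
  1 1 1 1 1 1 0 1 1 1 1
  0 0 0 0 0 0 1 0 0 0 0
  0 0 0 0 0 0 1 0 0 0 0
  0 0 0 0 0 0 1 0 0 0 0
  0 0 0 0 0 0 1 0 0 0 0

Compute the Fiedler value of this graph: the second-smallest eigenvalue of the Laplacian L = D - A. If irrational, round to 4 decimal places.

1

With the vertex order [1, 2, 3, 4, 5, 6, 7, 8, 9, 10, 11], the degrees are [1, 1, 1, 1, 1, 1, 10, 1, 1, 1, 1], giving D = diag(1, 1, 1, 1, 1, 1, 10, 1, 1, 1, 1) and L = D - A. The smallest Laplacian eigenvalue is always 0. The next one, lambda_2 = 1, measures how hard the graph is to disconnect: larger values mean better connectivity. By the matrix-tree theorem the graph has (1/11) * product of the nonzero eigenvalues = 1 spanning tree.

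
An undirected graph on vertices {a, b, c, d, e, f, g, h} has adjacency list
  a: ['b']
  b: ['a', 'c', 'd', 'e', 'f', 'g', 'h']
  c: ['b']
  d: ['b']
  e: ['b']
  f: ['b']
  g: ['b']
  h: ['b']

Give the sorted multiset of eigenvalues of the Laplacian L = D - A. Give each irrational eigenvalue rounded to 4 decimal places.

[0, 1, 1, 1, 1, 1, 1, 8]

Each diagonal entry of L is the vertex degree and each off-diagonal entry is -1 where an edge is present, 0 otherwise; in the order [a, b, c, d, e, f, g, h] the diagonal is [1, 7, 1, 1, 1, 1, 1, 1]. The multiplicity of 0 as a Laplacian eigenvalue equals the number of connected components. The largest eigenvalue, 8, is at most the vertex count 8.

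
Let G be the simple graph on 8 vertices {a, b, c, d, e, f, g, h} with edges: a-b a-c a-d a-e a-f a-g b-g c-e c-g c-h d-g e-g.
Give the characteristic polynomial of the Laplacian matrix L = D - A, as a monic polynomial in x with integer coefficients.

x^8 - 24x^7 + 228x^6 - 1098x^5 + 2866x^4 - 4038x^3 + 2836x^2 - 768x

With the vertex order [a, b, c, d, e, f, g, h], the degrees are [6, 2, 4, 2, 3, 1, 5, 1], giving D = diag(6, 2, 4, 2, 3, 1, 5, 1) and L = D - A. L has integer entries, so p(x) = det(xI - L) has integer coefficients. Expanding the determinant yields x^8 - 24x^7 + 228x^6 - 1098x^5 + 2866x^4 - 4038x^3 + 2836x^2 - 768x. The constant term is 0 because L is singular (the all-ones vector lies in its kernel). The eigenvalues sum to 24, which equals trace(L) = 2|E|.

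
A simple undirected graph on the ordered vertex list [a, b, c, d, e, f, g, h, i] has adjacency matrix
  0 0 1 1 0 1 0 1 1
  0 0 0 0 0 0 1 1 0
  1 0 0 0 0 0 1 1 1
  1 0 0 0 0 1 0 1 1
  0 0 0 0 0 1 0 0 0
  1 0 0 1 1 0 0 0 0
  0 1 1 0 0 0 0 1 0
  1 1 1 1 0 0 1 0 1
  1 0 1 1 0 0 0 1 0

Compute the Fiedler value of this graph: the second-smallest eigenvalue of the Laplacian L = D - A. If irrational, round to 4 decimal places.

Reading degrees in the order [a, b, c, d, e, f, g, h, i] gives [5, 2, 4, 4, 1, 3, 3, 6, 4]; set D = diag(5, 2, 4, 4, 1, 3, 3, 6, 4) and form L = D - A. The sorted Laplacian eigenvalues are [0, 0.6019, 1.5382, 2.8659, 3.6080, 4.6062, 5.5459, 6.1176, 7.1163]; the algebraic connectivity is the second entry, 0.6019. By the matrix-tree theorem the graph has (1/9) * product of the nonzero eigenvalues = 1183 spanning trees.

0.6019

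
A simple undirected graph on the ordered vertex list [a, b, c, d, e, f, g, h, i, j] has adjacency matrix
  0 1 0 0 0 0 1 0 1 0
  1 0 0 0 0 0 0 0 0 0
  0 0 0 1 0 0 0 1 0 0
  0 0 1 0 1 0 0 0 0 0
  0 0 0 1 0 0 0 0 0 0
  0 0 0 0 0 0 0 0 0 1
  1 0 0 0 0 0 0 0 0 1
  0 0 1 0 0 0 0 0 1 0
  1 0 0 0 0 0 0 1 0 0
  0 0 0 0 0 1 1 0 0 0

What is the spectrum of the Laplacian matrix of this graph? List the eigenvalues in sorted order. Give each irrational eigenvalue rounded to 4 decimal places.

Reading degrees in the order [a, b, c, d, e, f, g, h, i, j] gives [3, 1, 2, 2, 1, 1, 2, 2, 2, 2]; set D = diag(3, 1, 2, 2, 1, 1, 2, 2, 2, 2) and form L = D - A. The multiplicity of 0 as a Laplacian eigenvalue equals the number of connected components. The single zero eigenvalue shows the graph is connected.

[0, 0.1172, 0.3820, 0.7586, 1.3820, 1.6674, 2.6180, 3.0846, 3.6180, 4.3721]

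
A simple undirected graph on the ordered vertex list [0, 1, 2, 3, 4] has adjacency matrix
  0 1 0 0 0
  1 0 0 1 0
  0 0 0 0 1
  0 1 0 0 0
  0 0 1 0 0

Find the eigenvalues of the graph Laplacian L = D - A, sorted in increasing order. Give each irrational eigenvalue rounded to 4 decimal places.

Reading degrees in the order [0, 1, 2, 3, 4] gives [1, 2, 1, 1, 1]; set D = diag(1, 2, 1, 1, 1) and form L = D - A. L is symmetric positive semidefinite, so every eigenvalue is real and nonnegative. The 2 zero eigenvalues correspond to the 2 connected components. The eigenvalues sum to 6, which equals trace(L) = 2|E|.

[0, 0, 1, 2, 3]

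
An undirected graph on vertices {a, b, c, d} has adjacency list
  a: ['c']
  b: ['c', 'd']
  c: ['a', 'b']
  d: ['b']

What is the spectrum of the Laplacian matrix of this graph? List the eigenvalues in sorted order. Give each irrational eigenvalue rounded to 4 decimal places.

[0, 0.5858, 2, 3.4142]

Reading degrees in the order [a, b, c, d] gives [1, 2, 2, 1]; set D = diag(1, 2, 2, 1) and form L = D - A. Diagonalising L (or applying a numerical eigensolver to the 4x4 matrix) gives the spectrum above. By the matrix-tree theorem the graph has (1/4) * product of the nonzero eigenvalues = 1 spanning tree. The eigenvalues sum to 6, which equals trace(L) = 2|E|.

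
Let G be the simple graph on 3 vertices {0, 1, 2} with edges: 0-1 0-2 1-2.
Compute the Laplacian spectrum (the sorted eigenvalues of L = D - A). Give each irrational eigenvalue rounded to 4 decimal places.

With the vertex order [0, 1, 2], the degrees are [2, 2, 2], giving D = diag(2, 2, 2) and L = D - A. Since every row of L sums to 0, the all-ones vector is in the kernel and 0 is an eigenvalue. By the matrix-tree theorem the graph has (1/3) * product of the nonzero eigenvalues = 3 spanning trees. There is one zero in the spectrum, matching the 1 component.

[0, 3, 3]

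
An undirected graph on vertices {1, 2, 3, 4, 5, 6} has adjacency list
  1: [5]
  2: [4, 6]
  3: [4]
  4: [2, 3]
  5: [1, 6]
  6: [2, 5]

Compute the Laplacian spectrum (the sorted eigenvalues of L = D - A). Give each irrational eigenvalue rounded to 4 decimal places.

Each diagonal entry of L is the vertex degree and each off-diagonal entry is -1 where an edge is present, 0 otherwise; in the order [1, 2, 3, 4, 5, 6] the diagonal is [1, 2, 1, 2, 2, 2]. Since every row of L sums to 0, the all-ones vector is in the kernel and 0 is an eigenvalue. The single zero eigenvalue shows the graph is connected. By the matrix-tree theorem the graph has (1/6) * product of the nonzero eigenvalues = 1 spanning tree.

[0, 0.2679, 1, 2, 3, 3.7321]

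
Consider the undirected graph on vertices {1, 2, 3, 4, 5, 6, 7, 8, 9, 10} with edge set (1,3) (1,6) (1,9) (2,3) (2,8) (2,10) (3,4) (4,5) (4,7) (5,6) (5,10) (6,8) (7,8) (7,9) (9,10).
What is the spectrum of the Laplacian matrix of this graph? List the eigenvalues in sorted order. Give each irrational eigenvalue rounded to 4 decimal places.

Reading degrees in the order [1, 2, 3, 4, 5, 6, 7, 8, 9, 10] gives [3, 3, 3, 3, 3, 3, 3, 3, 3, 3]; set D = diag(3, 3, 3, 3, 3, 3, 3, 3, 3, 3) and form L = D - A. Diagonalising L (or applying a numerical eigensolver to the 10x10 matrix) gives the spectrum above. The single zero eigenvalue shows the graph is connected. The largest eigenvalue, 5, is at most the vertex count 10.

[0, 2, 2, 2, 2, 2, 5, 5, 5, 5]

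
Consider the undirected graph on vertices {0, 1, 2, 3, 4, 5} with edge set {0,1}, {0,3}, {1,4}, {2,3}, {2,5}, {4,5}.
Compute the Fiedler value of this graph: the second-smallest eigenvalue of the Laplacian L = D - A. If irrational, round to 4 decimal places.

1

Reading degrees in the order [0, 1, 2, 3, 4, 5] gives [2, 2, 2, 2, 2, 2]; set D = diag(2, 2, 2, 2, 2, 2) and form L = D - A. Computing the eigenvalues of L and sorting gives [0, 1, 1, 3, 3, 4]. The Fiedler value lambda_2 = 1 is strictly positive, so the graph is connected. The largest eigenvalue, 4, is at most the vertex count 6.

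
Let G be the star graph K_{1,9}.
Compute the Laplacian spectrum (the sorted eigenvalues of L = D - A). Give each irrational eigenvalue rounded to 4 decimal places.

The graph has 10 vertices and degree multiset [9, 1, 1, 1, 1, 1, 1, 1, 1, 1]; D is the diagonal matrix of degrees and L = D - A. Since every row of L sums to 0, the all-ones vector is in the kernel and 0 is an eigenvalue. The single zero eigenvalue shows the graph is connected.

[0, 1, 1, 1, 1, 1, 1, 1, 1, 10]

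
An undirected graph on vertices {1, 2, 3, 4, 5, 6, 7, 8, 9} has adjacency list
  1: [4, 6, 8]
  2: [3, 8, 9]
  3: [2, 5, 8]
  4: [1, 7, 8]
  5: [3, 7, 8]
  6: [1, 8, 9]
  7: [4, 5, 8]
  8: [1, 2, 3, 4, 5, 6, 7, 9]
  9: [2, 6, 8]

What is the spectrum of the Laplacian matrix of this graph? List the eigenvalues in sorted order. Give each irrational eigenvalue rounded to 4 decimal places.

[0, 1.5858, 1.5858, 3, 3, 4.4142, 4.4142, 5, 9]

Each diagonal entry of L is the vertex degree and each off-diagonal entry is -1 where an edge is present, 0 otherwise; in the order [1, 2, 3, 4, 5, 6, 7, 8, 9] the diagonal is [3, 3, 3, 3, 3, 3, 3, 8, 3]. L is symmetric positive semidefinite, so every eigenvalue is real and nonnegative.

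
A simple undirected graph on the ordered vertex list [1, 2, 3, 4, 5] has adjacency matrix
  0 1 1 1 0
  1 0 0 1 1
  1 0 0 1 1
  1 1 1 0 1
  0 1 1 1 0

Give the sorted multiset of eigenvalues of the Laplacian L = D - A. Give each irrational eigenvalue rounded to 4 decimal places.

Each diagonal entry of L is the vertex degree and each off-diagonal entry is -1 where an edge is present, 0 otherwise; in the order [1, 2, 3, 4, 5] the diagonal is [3, 3, 3, 4, 3]. The multiplicity of 0 as a Laplacian eigenvalue equals the number of connected components.

[0, 3, 3, 5, 5]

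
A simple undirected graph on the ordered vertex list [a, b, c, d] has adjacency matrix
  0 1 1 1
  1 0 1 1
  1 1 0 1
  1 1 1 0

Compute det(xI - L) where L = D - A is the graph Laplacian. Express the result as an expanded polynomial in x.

With the vertex order [a, b, c, d], the degrees are [3, 3, 3, 3], giving D = diag(3, 3, 3, 3) and L = D - A. L has integer entries, so p(x) = det(xI - L) has integer coefficients. Expanding the determinant yields x^4 - 12x^3 + 48x^2 - 64x. The coefficient of x^3 equals -trace(L) = -12, matching the sum of degrees. By the matrix-tree theorem the graph has (1/4) * product of the nonzero eigenvalues = 16 spanning trees. The largest eigenvalue, 4, is at most the vertex count 4.

x^4 - 12x^3 + 48x^2 - 64x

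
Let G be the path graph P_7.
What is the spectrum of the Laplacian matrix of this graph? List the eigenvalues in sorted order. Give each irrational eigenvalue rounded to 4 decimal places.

The graph has 7 vertices and degree multiset [2, 2, 2, 2, 2, 1, 1]; D is the diagonal matrix of degrees and L = D - A. The multiplicity of 0 as a Laplacian eigenvalue equals the number of connected components. The single zero eigenvalue shows the graph is connected. The eigenvalues sum to 12, which equals trace(L) = 2|E|.

[0, 0.1981, 0.7530, 1.5550, 2.4450, 3.2470, 3.8019]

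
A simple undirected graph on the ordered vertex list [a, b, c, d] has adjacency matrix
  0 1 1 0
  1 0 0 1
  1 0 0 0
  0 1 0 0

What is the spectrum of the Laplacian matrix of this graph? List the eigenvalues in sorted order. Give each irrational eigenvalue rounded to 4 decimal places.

Each diagonal entry of L is the vertex degree and each off-diagonal entry is -1 where an edge is present, 0 otherwise; in the order [a, b, c, d] the diagonal is [2, 2, 1, 1]. Since every row of L sums to 0, the all-ones vector is in the kernel and 0 is an eigenvalue. By the matrix-tree theorem the graph has (1/4) * product of the nonzero eigenvalues = 1 spanning tree. There is one zero in the spectrum, matching the 1 component.

[0, 0.5858, 2, 3.4142]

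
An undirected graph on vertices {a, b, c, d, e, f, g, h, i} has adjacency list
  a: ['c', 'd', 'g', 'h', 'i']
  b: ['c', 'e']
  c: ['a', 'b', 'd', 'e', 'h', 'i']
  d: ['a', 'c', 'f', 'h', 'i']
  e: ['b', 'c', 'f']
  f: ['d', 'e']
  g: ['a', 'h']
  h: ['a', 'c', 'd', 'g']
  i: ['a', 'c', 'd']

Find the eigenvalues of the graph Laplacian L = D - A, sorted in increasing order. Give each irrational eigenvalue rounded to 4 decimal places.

[0, 1.0111, 1.7753, 2.1490, 3.8501, 3.9187, 5.8465, 6.2749, 7.1745]

Each diagonal entry of L is the vertex degree and each off-diagonal entry is -1 where an edge is present, 0 otherwise; in the order [a, b, c, d, e, f, g, h, i] the diagonal is [5, 2, 6, 5, 3, 2, 2, 4, 3]. L is symmetric positive semidefinite, so every eigenvalue is real and nonnegative. The eigenvalues sum to 32, which equals trace(L) = 2|E|.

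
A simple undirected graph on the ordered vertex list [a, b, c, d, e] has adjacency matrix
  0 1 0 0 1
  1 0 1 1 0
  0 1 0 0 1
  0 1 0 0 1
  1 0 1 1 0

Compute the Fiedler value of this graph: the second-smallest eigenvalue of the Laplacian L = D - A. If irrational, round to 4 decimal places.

2

With the vertex order [a, b, c, d, e], the degrees are [2, 3, 2, 2, 3], giving D = diag(2, 3, 2, 2, 3) and L = D - A. The sorted Laplacian eigenvalues are [0, 2, 2, 3, 5]; the algebraic connectivity is the second entry, 2. The largest eigenvalue, 5, is at most the vertex count 5.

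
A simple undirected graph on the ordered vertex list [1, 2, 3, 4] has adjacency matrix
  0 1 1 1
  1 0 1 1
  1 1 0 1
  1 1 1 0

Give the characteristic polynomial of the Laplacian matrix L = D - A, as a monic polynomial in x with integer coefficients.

Reading degrees in the order [1, 2, 3, 4] gives [3, 3, 3, 3]; set D = diag(3, 3, 3, 3) and form L = D - A. The eigenvalues of L are [0, 4, 4, 4]; the characteristic polynomial is the product of (x - lambda_i), which multiplies out to x^4 - 12x^3 + 48x^2 - 64x. Since p(0) = det(-L) = 0, x divides p(x).

x^4 - 12x^3 + 48x^2 - 64x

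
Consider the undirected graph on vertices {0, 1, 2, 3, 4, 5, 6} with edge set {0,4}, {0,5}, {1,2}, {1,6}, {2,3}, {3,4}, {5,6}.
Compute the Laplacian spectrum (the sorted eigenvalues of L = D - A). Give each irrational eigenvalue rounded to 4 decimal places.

[0, 0.7530, 0.7530, 2.4450, 2.4450, 3.8019, 3.8019]

Each diagonal entry of L is the vertex degree and each off-diagonal entry is -1 where an edge is present, 0 otherwise; in the order [0, 1, 2, 3, 4, 5, 6] the diagonal is [2, 2, 2, 2, 2, 2, 2]. Diagonalising L (or applying a numerical eigensolver to the 7x7 matrix) gives the spectrum above. The single zero eigenvalue shows the graph is connected. The eigenvalues sum to 14, which equals trace(L) = 2|E|.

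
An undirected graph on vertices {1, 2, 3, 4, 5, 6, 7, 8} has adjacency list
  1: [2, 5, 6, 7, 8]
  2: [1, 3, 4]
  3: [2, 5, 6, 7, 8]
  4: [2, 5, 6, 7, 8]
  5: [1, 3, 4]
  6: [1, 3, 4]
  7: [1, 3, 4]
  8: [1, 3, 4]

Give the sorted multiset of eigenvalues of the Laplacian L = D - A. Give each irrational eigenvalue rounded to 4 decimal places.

Reading degrees in the order [1, 2, 3, 4, 5, 6, 7, 8] gives [5, 3, 5, 5, 3, 3, 3, 3]; set D = diag(5, 3, 5, 5, 3, 3, 3, 3) and form L = D - A. Since every row of L sums to 0, the all-ones vector is in the kernel and 0 is an eigenvalue. There is one zero in the spectrum, matching the 1 component.

[0, 3, 3, 3, 3, 5, 5, 8]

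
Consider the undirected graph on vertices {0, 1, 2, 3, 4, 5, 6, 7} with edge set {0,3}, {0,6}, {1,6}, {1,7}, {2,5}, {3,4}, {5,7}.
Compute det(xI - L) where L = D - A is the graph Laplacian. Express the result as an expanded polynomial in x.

Reading degrees in the order [0, 1, 2, 3, 4, 5, 6, 7] gives [2, 2, 1, 2, 1, 2, 2, 2]; set D = diag(2, 2, 1, 2, 1, 2, 2, 2) and form L = D - A. L has integer entries, so p(x) = det(xI - L) has integer coefficients. Expanding the determinant yields x^8 - 14x^7 + 78x^6 - 220x^5 + 330x^4 - 252x^3 + 84x^2 - 8x. The coefficient of x^7 equals -trace(L) = -14, matching the sum of degrees. There is one zero in the spectrum, matching the 1 component. The largest eigenvalue, 3.8478, is at most the vertex count 8.

x^8 - 14x^7 + 78x^6 - 220x^5 + 330x^4 - 252x^3 + 84x^2 - 8x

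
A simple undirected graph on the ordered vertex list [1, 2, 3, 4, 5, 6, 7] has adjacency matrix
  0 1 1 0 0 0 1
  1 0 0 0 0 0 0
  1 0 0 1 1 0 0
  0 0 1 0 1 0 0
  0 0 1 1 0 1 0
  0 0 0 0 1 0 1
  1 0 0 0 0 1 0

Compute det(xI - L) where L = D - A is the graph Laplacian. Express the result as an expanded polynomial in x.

x^7 - 16x^6 + 100x^5 - 308x^4 + 484x^3 - 360x^2 + 98x

Reading degrees in the order [1, 2, 3, 4, 5, 6, 7] gives [3, 1, 3, 2, 3, 2, 2]; set D = diag(3, 1, 3, 2, 3, 2, 2) and form L = D - A. Computing det(xI - L) by cofactor expansion (or equivalently via sum-over-permutations) gives x^7 - 16x^6 + 100x^5 - 308x^4 + 484x^3 - 360x^2 + 98x. The coefficient of x^6 equals -trace(L) = -16, matching the sum of degrees. The largest eigenvalue, 4.6675, is at most the vertex count 7. There is one zero in the spectrum, matching the 1 component.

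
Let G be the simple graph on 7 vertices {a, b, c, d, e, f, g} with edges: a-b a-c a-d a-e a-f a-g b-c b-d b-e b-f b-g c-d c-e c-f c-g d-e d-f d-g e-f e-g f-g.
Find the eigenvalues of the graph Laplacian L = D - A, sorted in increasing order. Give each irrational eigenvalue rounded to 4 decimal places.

[0, 7, 7, 7, 7, 7, 7]

With the vertex order [a, b, c, d, e, f, g], the degrees are [6, 6, 6, 6, 6, 6, 6], giving D = diag(6, 6, 6, 6, 6, 6, 6) and L = D - A. The multiplicity of 0 as a Laplacian eigenvalue equals the number of connected components. The single zero eigenvalue shows the graph is connected. By the matrix-tree theorem the graph has (1/7) * product of the nonzero eigenvalues = 16807 spanning trees. The largest eigenvalue, 7, is at most the vertex count 7.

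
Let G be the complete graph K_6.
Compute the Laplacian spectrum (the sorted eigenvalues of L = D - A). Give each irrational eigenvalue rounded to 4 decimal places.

[0, 6, 6, 6, 6, 6]

The graph has 6 vertices and degree multiset [5, 5, 5, 5, 5, 5]; D is the diagonal matrix of degrees and L = D - A. Diagonalising L (or applying a numerical eigensolver to the 6x6 matrix) gives the spectrum above. The eigenvalues sum to 30, which equals trace(L) = 2|E|.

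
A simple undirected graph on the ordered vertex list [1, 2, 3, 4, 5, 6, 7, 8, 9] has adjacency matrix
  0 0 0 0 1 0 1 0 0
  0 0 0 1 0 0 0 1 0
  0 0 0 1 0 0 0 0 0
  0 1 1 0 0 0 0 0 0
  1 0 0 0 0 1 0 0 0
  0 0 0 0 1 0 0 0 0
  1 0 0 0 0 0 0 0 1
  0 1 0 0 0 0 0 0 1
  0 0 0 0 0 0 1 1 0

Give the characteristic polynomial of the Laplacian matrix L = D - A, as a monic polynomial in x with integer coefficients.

x^9 - 16x^8 + 105x^7 - 364x^6 + 715x^5 - 792x^4 + 462x^3 - 120x^2 + 9x

Reading degrees in the order [1, 2, 3, 4, 5, 6, 7, 8, 9] gives [2, 2, 1, 2, 2, 1, 2, 2, 2]; set D = diag(2, 2, 1, 2, 2, 1, 2, 2, 2) and form L = D - A. L has integer entries, so p(x) = det(xI - L) has integer coefficients. Expanding the determinant yields x^9 - 16x^8 + 105x^7 - 364x^6 + 715x^5 - 792x^4 + 462x^3 - 120x^2 + 9x. Since p(0) = det(-L) = 0, x divides p(x). The eigenvalues sum to 16, which equals trace(L) = 2|E|.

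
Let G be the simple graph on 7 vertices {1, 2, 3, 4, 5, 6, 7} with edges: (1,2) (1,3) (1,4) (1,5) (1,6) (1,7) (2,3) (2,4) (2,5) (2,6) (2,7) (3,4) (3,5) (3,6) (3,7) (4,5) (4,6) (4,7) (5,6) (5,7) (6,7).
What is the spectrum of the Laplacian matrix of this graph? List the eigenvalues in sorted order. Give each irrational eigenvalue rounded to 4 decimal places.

Reading degrees in the order [1, 2, 3, 4, 5, 6, 7] gives [6, 6, 6, 6, 6, 6, 6]; set D = diag(6, 6, 6, 6, 6, 6, 6) and form L = D - A. L is symmetric positive semidefinite, so every eigenvalue is real and nonnegative. The single zero eigenvalue shows the graph is connected. By the matrix-tree theorem the graph has (1/7) * product of the nonzero eigenvalues = 16807 spanning trees.

[0, 7, 7, 7, 7, 7, 7]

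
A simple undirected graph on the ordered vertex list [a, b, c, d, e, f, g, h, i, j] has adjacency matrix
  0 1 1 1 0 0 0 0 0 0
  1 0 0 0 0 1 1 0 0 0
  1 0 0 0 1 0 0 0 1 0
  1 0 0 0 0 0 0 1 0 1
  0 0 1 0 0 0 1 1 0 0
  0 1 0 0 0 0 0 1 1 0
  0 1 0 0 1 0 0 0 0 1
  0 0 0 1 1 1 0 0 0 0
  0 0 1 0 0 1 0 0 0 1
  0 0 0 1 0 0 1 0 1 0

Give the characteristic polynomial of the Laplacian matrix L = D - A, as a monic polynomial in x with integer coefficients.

x^10 - 30x^9 + 390x^8 - 2880x^7 + 13305x^6 - 39882x^5 + 77640x^4 - 94800x^3 + 66000x^2 - 20000x

Each diagonal entry of L is the vertex degree and each off-diagonal entry is -1 where an edge is present, 0 otherwise; in the order [a, b, c, d, e, f, g, h, i, j] the diagonal is [3, 3, 3, 3, 3, 3, 3, 3, 3, 3]. L has integer entries, so p(x) = det(xI - L) has integer coefficients. Expanding the determinant yields x^10 - 30x^9 + 390x^8 - 2880x^7 + 13305x^6 - 39882x^5 + 77640x^4 - 94800x^3 + 66000x^2 - 20000x. Since p(0) = det(-L) = 0, x divides p(x). The largest eigenvalue, 5, is at most the vertex count 10. By the matrix-tree theorem the graph has (1/10) * product of the nonzero eigenvalues = 2000 spanning trees.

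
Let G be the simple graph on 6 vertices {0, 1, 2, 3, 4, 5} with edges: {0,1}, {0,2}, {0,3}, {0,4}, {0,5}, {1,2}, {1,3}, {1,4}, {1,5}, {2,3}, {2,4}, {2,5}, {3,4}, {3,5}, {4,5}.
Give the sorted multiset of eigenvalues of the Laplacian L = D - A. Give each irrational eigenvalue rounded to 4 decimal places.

[0, 6, 6, 6, 6, 6]

Each diagonal entry of L is the vertex degree and each off-diagonal entry is -1 where an edge is present, 0 otherwise; in the order [0, 1, 2, 3, 4, 5] the diagonal is [5, 5, 5, 5, 5, 5]. Since every row of L sums to 0, the all-ones vector is in the kernel and 0 is an eigenvalue.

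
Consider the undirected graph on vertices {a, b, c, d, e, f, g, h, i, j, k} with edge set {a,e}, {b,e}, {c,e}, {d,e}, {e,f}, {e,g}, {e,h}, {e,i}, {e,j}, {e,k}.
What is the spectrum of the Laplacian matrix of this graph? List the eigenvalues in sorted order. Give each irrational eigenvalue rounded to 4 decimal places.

[0, 1, 1, 1, 1, 1, 1, 1, 1, 1, 11]

With the vertex order [a, b, c, d, e, f, g, h, i, j, k], the degrees are [1, 1, 1, 1, 10, 1, 1, 1, 1, 1, 1], giving D = diag(1, 1, 1, 1, 10, 1, 1, 1, 1, 1, 1) and L = D - A. L is symmetric positive semidefinite, so every eigenvalue is real and nonnegative. The largest eigenvalue, 11, is at most the vertex count 11.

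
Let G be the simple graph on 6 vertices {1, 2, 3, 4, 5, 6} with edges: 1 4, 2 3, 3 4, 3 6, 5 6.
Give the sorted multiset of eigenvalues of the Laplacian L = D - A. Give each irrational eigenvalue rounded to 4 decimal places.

[0, 0.3820, 0.6972, 2, 2.6180, 4.3028]

Reading degrees in the order [1, 2, 3, 4, 5, 6] gives [1, 1, 3, 2, 1, 2]; set D = diag(1, 1, 3, 2, 1, 2) and form L = D - A. The multiplicity of 0 as a Laplacian eigenvalue equals the number of connected components. The single zero eigenvalue shows the graph is connected. The largest eigenvalue, 4.3028, is at most the vertex count 6.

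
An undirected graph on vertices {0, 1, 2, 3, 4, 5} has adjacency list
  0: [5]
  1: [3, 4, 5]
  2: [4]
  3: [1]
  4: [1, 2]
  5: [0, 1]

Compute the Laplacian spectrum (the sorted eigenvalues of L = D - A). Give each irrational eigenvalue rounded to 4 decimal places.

Each diagonal entry of L is the vertex degree and each off-diagonal entry is -1 where an edge is present, 0 otherwise; in the order [0, 1, 2, 3, 4, 5] the diagonal is [1, 3, 1, 1, 2, 2]. L is symmetric positive semidefinite, so every eigenvalue is real and nonnegative. The eigenvalues sum to 10, which equals trace(L) = 2|E|.

[0, 0.3820, 0.6972, 2, 2.6180, 4.3028]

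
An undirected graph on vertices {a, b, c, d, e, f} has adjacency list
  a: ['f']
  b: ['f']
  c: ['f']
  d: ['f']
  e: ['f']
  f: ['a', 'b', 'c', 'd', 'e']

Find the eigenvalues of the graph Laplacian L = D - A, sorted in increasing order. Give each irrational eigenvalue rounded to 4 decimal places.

[0, 1, 1, 1, 1, 6]

Reading degrees in the order [a, b, c, d, e, f] gives [1, 1, 1, 1, 1, 5]; set D = diag(1, 1, 1, 1, 1, 5) and form L = D - A. Diagonalising L (or applying a numerical eigensolver to the 6x6 matrix) gives the spectrum above. The single zero eigenvalue shows the graph is connected. The largest eigenvalue, 6, is at most the vertex count 6. The eigenvalues sum to 10, which equals trace(L) = 2|E|.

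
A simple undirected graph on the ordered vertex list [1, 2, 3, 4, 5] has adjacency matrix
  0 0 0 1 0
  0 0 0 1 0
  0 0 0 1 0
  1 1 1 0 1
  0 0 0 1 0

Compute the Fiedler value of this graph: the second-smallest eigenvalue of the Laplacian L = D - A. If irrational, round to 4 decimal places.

1

Each diagonal entry of L is the vertex degree and each off-diagonal entry is -1 where an edge is present, 0 otherwise; in the order [1, 2, 3, 4, 5] the diagonal is [1, 1, 1, 4, 1]. The smallest Laplacian eigenvalue is always 0. The next one, lambda_2 = 1, measures how hard the graph is to disconnect: larger values mean better connectivity. The eigenvalues sum to 8, which equals trace(L) = 2|E|. The largest eigenvalue, 5, is at most the vertex count 5.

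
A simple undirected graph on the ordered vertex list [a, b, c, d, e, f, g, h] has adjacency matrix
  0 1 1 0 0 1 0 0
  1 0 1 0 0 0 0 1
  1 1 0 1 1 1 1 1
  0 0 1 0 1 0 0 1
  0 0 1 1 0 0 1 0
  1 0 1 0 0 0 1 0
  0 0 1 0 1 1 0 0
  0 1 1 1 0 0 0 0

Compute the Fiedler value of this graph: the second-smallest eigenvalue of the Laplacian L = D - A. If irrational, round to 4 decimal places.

With the vertex order [a, b, c, d, e, f, g, h], the degrees are [3, 3, 7, 3, 3, 3, 3, 3], giving D = diag(3, 3, 7, 3, 3, 3, 3, 3) and L = D - A. The sorted Laplacian eigenvalues are [0, 1.7530, 1.7530, 3.4450, 3.4450, 4.8019, 4.8019, 8]; the algebraic connectivity is the second entry, 1.7530. The largest eigenvalue, 8, is at most the vertex count 8. There is one zero in the spectrum, matching the 1 component.

1.7530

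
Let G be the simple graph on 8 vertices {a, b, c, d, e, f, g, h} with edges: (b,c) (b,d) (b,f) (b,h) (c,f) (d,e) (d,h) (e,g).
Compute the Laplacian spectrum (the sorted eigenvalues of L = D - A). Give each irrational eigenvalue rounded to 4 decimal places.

Each diagonal entry of L is the vertex degree and each off-diagonal entry is -1 where an edge is present, 0 otherwise; in the order [a, b, c, d, e, f, g, h] the diagonal is [0, 4, 2, 3, 2, 2, 1, 2]. Since every row of L sums to 0, the all-ones vector is in the kernel and 0 is an eigenvalue. The 2 zero eigenvalues correspond to the 2 connected components.

[0, 0, 0.3679, 1.1897, 2.3732, 3, 3.9464, 5.1228]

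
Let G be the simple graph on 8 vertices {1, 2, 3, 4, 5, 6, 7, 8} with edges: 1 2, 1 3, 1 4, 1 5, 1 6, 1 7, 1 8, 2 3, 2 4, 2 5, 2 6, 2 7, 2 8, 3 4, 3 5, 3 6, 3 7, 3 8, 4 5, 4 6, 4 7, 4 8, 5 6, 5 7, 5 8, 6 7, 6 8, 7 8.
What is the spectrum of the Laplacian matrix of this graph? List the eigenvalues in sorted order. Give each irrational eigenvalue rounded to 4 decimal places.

[0, 8, 8, 8, 8, 8, 8, 8]

Each diagonal entry of L is the vertex degree and each off-diagonal entry is -1 where an edge is present, 0 otherwise; in the order [1, 2, 3, 4, 5, 6, 7, 8] the diagonal is [7, 7, 7, 7, 7, 7, 7, 7]. Diagonalising L (or applying a numerical eigensolver to the 8x8 matrix) gives the spectrum above. There is one zero in the spectrum, matching the 1 component. The largest eigenvalue, 8, is at most the vertex count 8.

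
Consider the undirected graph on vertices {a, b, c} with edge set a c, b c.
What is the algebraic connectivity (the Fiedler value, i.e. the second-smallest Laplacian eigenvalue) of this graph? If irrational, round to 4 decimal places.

1

Each diagonal entry of L is the vertex degree and each off-diagonal entry is -1 where an edge is present, 0 otherwise; in the order [a, b, c] the diagonal is [1, 1, 2]. The smallest Laplacian eigenvalue is always 0. The next one, lambda_2 = 1, measures how hard the graph is to disconnect: larger values mean better connectivity. The eigenvalues sum to 4, which equals trace(L) = 2|E|.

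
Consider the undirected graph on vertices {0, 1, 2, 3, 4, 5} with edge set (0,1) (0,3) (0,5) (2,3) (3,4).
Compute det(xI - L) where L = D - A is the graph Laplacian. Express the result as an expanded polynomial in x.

Each diagonal entry of L is the vertex degree and each off-diagonal entry is -1 where an edge is present, 0 otherwise; in the order [0, 1, 2, 3, 4, 5] the diagonal is [3, 1, 1, 3, 1, 1]. Computing det(xI - L) by cofactor expansion (or equivalently via sum-over-permutations) gives x^6 - 10x^5 + 34x^4 - 48x^3 + 29x^2 - 6x. Since p(0) = det(-L) = 0, x divides p(x). The eigenvalues sum to 10, which equals trace(L) = 2|E|.

x^6 - 10x^5 + 34x^4 - 48x^3 + 29x^2 - 6x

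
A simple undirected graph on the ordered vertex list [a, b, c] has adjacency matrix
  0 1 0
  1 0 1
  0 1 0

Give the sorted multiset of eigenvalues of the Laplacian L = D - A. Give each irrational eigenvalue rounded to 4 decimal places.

With the vertex order [a, b, c], the degrees are [1, 2, 1], giving D = diag(1, 2, 1) and L = D - A. L is symmetric positive semidefinite, so every eigenvalue is real and nonnegative. The single zero eigenvalue shows the graph is connected. The largest eigenvalue, 3, is at most the vertex count 3.

[0, 1, 3]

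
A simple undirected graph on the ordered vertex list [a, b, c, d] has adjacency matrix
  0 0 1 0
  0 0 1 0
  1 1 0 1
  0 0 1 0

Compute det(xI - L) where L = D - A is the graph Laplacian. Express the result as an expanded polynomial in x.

Reading degrees in the order [a, b, c, d] gives [1, 1, 3, 1]; set D = diag(1, 1, 3, 1) and form L = D - A. L has integer entries, so p(x) = det(xI - L) has integer coefficients. Expanding the determinant yields x^4 - 6x^3 + 9x^2 - 4x. The constant term is 0 because L is singular (the all-ones vector lies in its kernel). By the matrix-tree theorem the graph has (1/4) * product of the nonzero eigenvalues = 1 spanning tree.

x^4 - 6x^3 + 9x^2 - 4x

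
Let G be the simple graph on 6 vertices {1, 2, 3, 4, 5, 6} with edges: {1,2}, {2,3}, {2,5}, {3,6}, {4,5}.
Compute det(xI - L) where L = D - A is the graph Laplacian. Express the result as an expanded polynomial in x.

x^6 - 10x^5 + 35x^4 - 52x^3 + 31x^2 - 6x

Reading degrees in the order [1, 2, 3, 4, 5, 6] gives [1, 3, 2, 1, 2, 1]; set D = diag(1, 3, 2, 1, 2, 1) and form L = D - A. L has integer entries, so p(x) = det(xI - L) has integer coefficients. Expanding the determinant yields x^6 - 10x^5 + 35x^4 - 52x^3 + 31x^2 - 6x. Since p(0) = det(-L) = 0, x divides p(x).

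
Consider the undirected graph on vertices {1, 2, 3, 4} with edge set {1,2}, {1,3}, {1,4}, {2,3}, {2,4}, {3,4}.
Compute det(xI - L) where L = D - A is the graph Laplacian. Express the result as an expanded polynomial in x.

x^4 - 12x^3 + 48x^2 - 64x

Each diagonal entry of L is the vertex degree and each off-diagonal entry is -1 where an edge is present, 0 otherwise; in the order [1, 2, 3, 4] the diagonal is [3, 3, 3, 3]. L has integer entries, so p(x) = det(xI - L) has integer coefficients. Expanding the determinant yields x^4 - 12x^3 + 48x^2 - 64x. The coefficient of x^3 equals -trace(L) = -12, matching the sum of degrees. There is one zero in the spectrum, matching the 1 component. The largest eigenvalue, 4, is at most the vertex count 4.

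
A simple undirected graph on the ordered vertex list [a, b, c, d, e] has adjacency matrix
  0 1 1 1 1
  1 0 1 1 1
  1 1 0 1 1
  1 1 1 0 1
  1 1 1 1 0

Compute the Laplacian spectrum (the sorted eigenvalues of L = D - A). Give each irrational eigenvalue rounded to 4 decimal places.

Reading degrees in the order [a, b, c, d, e] gives [4, 4, 4, 4, 4]; set D = diag(4, 4, 4, 4, 4) and form L = D - A. The multiplicity of 0 as a Laplacian eigenvalue equals the number of connected components. The single zero eigenvalue shows the graph is connected. By the matrix-tree theorem the graph has (1/5) * product of the nonzero eigenvalues = 125 spanning trees. The eigenvalues sum to 20, which equals trace(L) = 2|E|.

[0, 5, 5, 5, 5]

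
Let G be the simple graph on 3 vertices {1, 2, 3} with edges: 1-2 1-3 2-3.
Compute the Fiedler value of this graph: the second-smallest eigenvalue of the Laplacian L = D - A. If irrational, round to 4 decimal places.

3

Reading degrees in the order [1, 2, 3] gives [2, 2, 2]; set D = diag(2, 2, 2) and form L = D - A. The smallest Laplacian eigenvalue is always 0. The next one, lambda_2 = 3, measures how hard the graph is to disconnect: larger values mean better connectivity. The largest eigenvalue, 3, is at most the vertex count 3. By the matrix-tree theorem the graph has (1/3) * product of the nonzero eigenvalues = 3 spanning trees.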